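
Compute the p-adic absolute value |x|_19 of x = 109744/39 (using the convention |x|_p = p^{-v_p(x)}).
|109744/39|_19 = 1/6859

Step 1 — compute v_19(x) by factoring powers of 19 out of the numerator and denominator: v_19(109744/39) = 3. Step 2 — apply |x|_p = p^{-v_p(x)} = 19^{-3} = 1/6859.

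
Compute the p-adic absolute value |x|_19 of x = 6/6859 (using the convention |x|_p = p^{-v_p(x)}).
|6/6859|_19 = 6859

Step 1 — compute v_19(x) by factoring powers of 19 out of the numerator and denominator: v_19(6/6859) = -3. Step 2 — apply |x|_p = p^{-v_p(x)} = 19^{3} = 6859.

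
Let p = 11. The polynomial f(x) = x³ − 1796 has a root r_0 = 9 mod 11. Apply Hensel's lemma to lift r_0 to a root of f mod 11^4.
r_3 = 3980 (mod 14641)

Hensel: r_{i+1} = r_i − f(r_i)/f′(r_i) mod 11^{i+2}, where f′(x) = 3x². Iterate:
  r_0 = 9 (mod 11)
  r_1 = 108 (mod 121)
  r_2 = 1318 (mod 1331)
  r_3 = 3980 (mod 14641)
Final: r = 3980 with f(r) ≡ 0 mod 11^4.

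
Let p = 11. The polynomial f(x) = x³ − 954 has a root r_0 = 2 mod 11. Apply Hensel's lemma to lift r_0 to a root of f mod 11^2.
r_1 = 101 (mod 121)

Hensel: r_{i+1} = r_i − f(r_i)/f′(r_i) mod 11^{i+2}, where f′(x) = 3x². Iterate:
  r_0 = 2 (mod 11)
  r_1 = 101 (mod 121)
Final: r = 101 with f(r) ≡ 0 mod 11^2.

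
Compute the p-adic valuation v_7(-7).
v_7(-7) = 1

v_7(n) is the largest exponent k such that 7^k divides n. Factor out: -7 = -7^1 · 1. (Sign doesn't affect v_p.) So v_7(-7) = 1.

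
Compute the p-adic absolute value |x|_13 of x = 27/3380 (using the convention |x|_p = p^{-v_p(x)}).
|27/3380|_13 = 169

Step 1 — compute v_13(x) by factoring powers of 13 out of the numerator and denominator: v_13(27/3380) = -2. Step 2 — apply |x|_p = p^{-v_p(x)} = 13^{2} = 169.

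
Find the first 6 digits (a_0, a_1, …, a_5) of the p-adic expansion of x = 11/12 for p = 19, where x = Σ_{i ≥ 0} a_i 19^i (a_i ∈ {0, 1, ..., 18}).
(a_0, …, a_5) = (12, 1, 11, 1, 11, 1)

v_19(11/12) = 0 (numerator and denominator both coprime to 19), so x ∈ ℤ_19^×. Compute digits iteratively via a_i = x_i mod 19, x_{i+1} = (x_i − a_i)/19, with x_0 = x:
  x_0 = 11/12;  a_0 = 12;  x_1 = (x_0 − 12)/19 = -7/12
  x_1 = -7/12;  a_1 = 1;  x_2 = (x_1 − 1)/19 = -1/12
  x_2 = -1/12;  a_2 = 11;  x_3 = (x_2 − 11)/19 = -7/12
  x_3 = -7/12;  a_3 = 1;  x_4 = (x_3 − 1)/19 = -1/12
  x_4 = -1/12;  a_4 = 11;  x_5 = (x_4 − 11)/19 = -7/12
  x_5 = -7/12;  a_5 = 1;  x_6 = (x_5 − 1)/19 = -1/12
Digits: (12, 1, 11, 1, 11, 1).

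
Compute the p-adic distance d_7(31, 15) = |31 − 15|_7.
d_7(31, 15) = 1

Step 1 — x − y = 31 − 15 = 16. Step 2 — v_7(16) = 0 (factor: 16 = (7^0 · 16); the sign does not affect v_p). Step 3 — |x − y|_7 = 7^{0} = 1.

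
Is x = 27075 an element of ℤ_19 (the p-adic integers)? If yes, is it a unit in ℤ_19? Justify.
x ∈ ℤ_19 but not a unit; v_19(x) = 2 > 0

ℤ_19 = {x ∈ ℚ_19 : v_19(x) ≥ 0} and ℤ_19^× = {x ∈ ℤ_19 : v_19(x) = 0}. Here v_19(27075) = v_19(num) − v_19(den) = 2; compare against these criteria.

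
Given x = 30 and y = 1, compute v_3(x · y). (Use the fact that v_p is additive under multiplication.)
v_3(30) = 1

v_p(x) = 1 (factor: 30 = 3^1 · 10); v_p(y) = 0 (factor: 1 = 3^0 · 1). Additivity: v_p(xy) = v_p(x) + v_p(y) = 1 + 0 = 1. (Direct check: xy = 30 = 3^1 · (10).)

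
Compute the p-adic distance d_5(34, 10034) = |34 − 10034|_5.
d_5(34, 10034) = 1/625

Step 1 — x − y = 34 − 10034 = -10000. Step 2 — v_5(-10000) = 4 (factor: -10000 = −(5^4 · 16); the sign does not affect v_p). Step 3 — |x − y|_5 = 5^{-4} = 1/625.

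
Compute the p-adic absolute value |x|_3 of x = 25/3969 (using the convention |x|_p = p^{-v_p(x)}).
|25/3969|_3 = 81

Step 1 — compute v_3(x) by factoring powers of 3 out of the numerator and denominator: v_3(25/3969) = -4. Step 2 — apply |x|_p = p^{-v_p(x)} = 3^{4} = 81.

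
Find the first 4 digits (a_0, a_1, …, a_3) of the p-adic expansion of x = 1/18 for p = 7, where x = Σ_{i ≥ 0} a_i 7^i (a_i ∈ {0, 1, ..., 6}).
(a_0, …, a_3) = (2, 4, 6, 1)

v_7(1/18) = 0 (numerator and denominator both coprime to 7), so x ∈ ℤ_7^×. Compute digits iteratively via a_i = x_i mod 7, x_{i+1} = (x_i − a_i)/7, with x_0 = x:
  x_0 = 1/18;  a_0 = 2;  x_1 = (x_0 − 2)/7 = -5/18
  x_1 = -5/18;  a_1 = 4;  x_2 = (x_1 − 4)/7 = -11/18
  x_2 = -11/18;  a_2 = 6;  x_3 = (x_2 − 6)/7 = -17/18
  x_3 = -17/18;  a_3 = 1;  x_4 = (x_3 − 1)/7 = -5/18
Digits: (2, 4, 6, 1).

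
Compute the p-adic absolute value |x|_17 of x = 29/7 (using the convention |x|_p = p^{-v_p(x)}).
|29/7|_17 = 1

Step 1 — compute v_17(x) by factoring powers of 17 out of the numerator and denominator: v_17(29/7) = 0. Step 2 — apply |x|_p = p^{-v_p(x)} = 17^{0} = 1.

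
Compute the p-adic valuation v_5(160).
v_5(160) = 1

v_5(n) is the largest exponent k such that 5^k divides n. Factor out: 160 = 5^1 · 32. (Sign doesn't affect v_p.) So v_5(160) = 1.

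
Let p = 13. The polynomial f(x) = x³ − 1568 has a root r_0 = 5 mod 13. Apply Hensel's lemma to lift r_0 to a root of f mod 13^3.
r_2 = 1383 (mod 2197)

Hensel: r_{i+1} = r_i − f(r_i)/f′(r_i) mod 13^{i+2}, where f′(x) = 3x². Iterate:
  r_0 = 5 (mod 13)
  r_1 = 31 (mod 169)
  r_2 = 1383 (mod 2197)
Final: r = 1383 with f(r) ≡ 0 mod 13^3.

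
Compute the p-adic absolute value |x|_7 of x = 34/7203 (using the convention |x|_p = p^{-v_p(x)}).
|34/7203|_7 = 2401

Step 1 — compute v_7(x) by factoring powers of 7 out of the numerator and denominator: v_7(34/7203) = -4. Step 2 — apply |x|_p = p^{-v_p(x)} = 7^{4} = 2401.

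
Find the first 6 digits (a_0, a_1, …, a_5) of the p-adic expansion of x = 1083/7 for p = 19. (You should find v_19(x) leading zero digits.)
(a_0, …, a_5) = (0, 0, 14, 2, 8, 5)

v_19(1083/7) = 2, so a_0 = ... = a_1 = 0. Factor out: x = 19^2 · u with u = 3/7 a unit in ℤ_19. Expand u iteratively via a_{v+i} = u_i mod 19, u_{i+1} = (u_i − a_{v+i})/19:
  u_0 = 3/7;  a_2 = 14;  u_1 = (u_0 − 14)/19 = -5/7
  u_1 = -5/7;  a_3 = 2;  u_2 = (u_1 − 2)/19 = -1/7
  u_2 = -1/7;  a_4 = 8;  u_3 = (u_2 − 8)/19 = -3/7
  u_3 = -3/7;  a_5 = 5;  u_4 = (u_3 − 5)/19 = -2/7
Digits: (0, 0, 14, 2, 8, 5).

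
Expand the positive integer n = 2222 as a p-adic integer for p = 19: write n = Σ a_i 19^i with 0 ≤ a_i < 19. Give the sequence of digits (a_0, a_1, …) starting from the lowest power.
(a_0, a_1, …) = (18, 2, 6)

Repeated division by 19 gives the digits low-to-high: 2222 = 18 + 2·19^1 + 6·19^2. Digit sequence: (18, 2, 6).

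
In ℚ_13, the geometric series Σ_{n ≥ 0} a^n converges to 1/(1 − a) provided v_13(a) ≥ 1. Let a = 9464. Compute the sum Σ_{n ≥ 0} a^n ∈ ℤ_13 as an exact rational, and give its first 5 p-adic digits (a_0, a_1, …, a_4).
Σ a^n = 1/(1 − a) = -1/9463;  first 5 digits = (1, 0, 4, 4, 3)

v_13(a) = 2 ≥ 1, so the series converges in ℤ_13 to 1/(1 − a) = 1/(1 − 9464) = -1/9463. Expand this rational in ℤ_13: compute digits iteratively via d_i = x_i mod 13, x_{i+1} = (x_i − d_i)/13. The first 5 digits are (1, 0, 4, 4, 3).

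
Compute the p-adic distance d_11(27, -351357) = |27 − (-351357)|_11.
d_11(27, -351357) = 1/14641

Step 1 — x − y = 27 − (-351357) = 351384. Step 2 — v_11(351384) = 4 (factor: 351384 = (11^4 · 24); the sign does not affect v_p). Step 3 — |x − y|_11 = 11^{-4} = 1/14641.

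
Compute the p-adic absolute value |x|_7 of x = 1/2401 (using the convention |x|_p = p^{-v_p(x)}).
|1/2401|_7 = 2401

Step 1 — compute v_7(x) by factoring powers of 7 out of the numerator and denominator: v_7(1/2401) = -4. Step 2 — apply |x|_p = p^{-v_p(x)} = 7^{4} = 2401.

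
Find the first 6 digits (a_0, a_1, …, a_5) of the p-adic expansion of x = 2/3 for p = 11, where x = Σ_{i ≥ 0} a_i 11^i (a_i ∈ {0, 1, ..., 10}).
(a_0, …, a_5) = (8, 3, 7, 3, 7, 3)

v_11(2/3) = 0 (numerator and denominator both coprime to 11), so x ∈ ℤ_11^×. Compute digits iteratively via a_i = x_i mod 11, x_{i+1} = (x_i − a_i)/11, with x_0 = x:
  x_0 = 2/3;  a_0 = 8;  x_1 = (x_0 − 8)/11 = -2/3
  x_1 = -2/3;  a_1 = 3;  x_2 = (x_1 − 3)/11 = -1/3
  x_2 = -1/3;  a_2 = 7;  x_3 = (x_2 − 7)/11 = -2/3
  x_3 = -2/3;  a_3 = 3;  x_4 = (x_3 − 3)/11 = -1/3
  x_4 = -1/3;  a_4 = 7;  x_5 = (x_4 − 7)/11 = -2/3
  x_5 = -2/3;  a_5 = 3;  x_6 = (x_5 − 3)/11 = -1/3
Digits: (8, 3, 7, 3, 7, 3).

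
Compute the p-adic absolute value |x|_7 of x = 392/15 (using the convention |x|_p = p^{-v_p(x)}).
|392/15|_7 = 1/49

Step 1 — compute v_7(x) by factoring powers of 7 out of the numerator and denominator: v_7(392/15) = 2. Step 2 — apply |x|_p = p^{-v_p(x)} = 7^{-2} = 1/49.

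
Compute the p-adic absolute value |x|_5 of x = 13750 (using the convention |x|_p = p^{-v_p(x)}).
|13750|_5 = 1/625

Step 1 — compute v_5(x) by factoring powers of 5 out of the numerator and denominator: v_5(13750) = 4. Step 2 — apply |x|_p = p^{-v_p(x)} = 5^{-4} = 1/625.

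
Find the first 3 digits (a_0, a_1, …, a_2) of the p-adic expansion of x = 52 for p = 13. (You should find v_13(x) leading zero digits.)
(a_0, …, a_2) = (0, 4, 0)

v_13(52) = 1, so a_0 = ... = a_0 = 0. Factor out: x = 13^1 · u with u = 4 a unit in ℤ_13. Expand u iteratively via a_{v+i} = u_i mod 13, u_{i+1} = (u_i − a_{v+i})/13:
  u_0 = 4;  a_1 = 4;  u_1 = (u_0 − 4)/13 = 0
  u_1 = 0;  a_2 = 0;  u_2 = (u_1 − 0)/13 = 0
Digits: (0, 4, 0).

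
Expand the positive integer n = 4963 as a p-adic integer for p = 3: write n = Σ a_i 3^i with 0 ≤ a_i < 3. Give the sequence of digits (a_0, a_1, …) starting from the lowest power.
(a_0, a_1, …) = (1, 1, 2, 0, 1, 2, 0, 2)

Repeated division by 3 gives the digits low-to-high: 4963 = 1 + 1·3^1 + 2·3^2 + 1·3^4 + 2·3^5 + 2·3^7. Digit sequence: (1, 1, 2, 0, 1, 2, 0, 2).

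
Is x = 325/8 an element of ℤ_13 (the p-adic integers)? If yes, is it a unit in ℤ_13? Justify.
x ∈ ℤ_13 but not a unit; v_13(x) = 1 > 0

ℤ_13 = {x ∈ ℚ_13 : v_13(x) ≥ 0} and ℤ_13^× = {x ∈ ℤ_13 : v_13(x) = 0}. Here v_13(325/8) = v_13(num) − v_13(den) = 1; compare against these criteria.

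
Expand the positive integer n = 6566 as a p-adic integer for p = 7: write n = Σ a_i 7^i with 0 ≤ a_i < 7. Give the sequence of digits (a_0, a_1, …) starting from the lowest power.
(a_0, a_1, …) = (0, 0, 1, 5, 2)

Repeated division by 7 gives the digits low-to-high: 6566 = 1·7^2 + 5·7^3 + 2·7^4. Digit sequence: (0, 0, 1, 5, 2).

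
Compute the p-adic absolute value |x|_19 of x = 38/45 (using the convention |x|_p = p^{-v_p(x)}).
|38/45|_19 = 1/19

Step 1 — compute v_19(x) by factoring powers of 19 out of the numerator and denominator: v_19(38/45) = 1. Step 2 — apply |x|_p = p^{-v_p(x)} = 19^{-1} = 1/19.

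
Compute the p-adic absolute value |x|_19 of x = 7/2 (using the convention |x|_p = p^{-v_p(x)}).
|7/2|_19 = 1

Step 1 — compute v_19(x) by factoring powers of 19 out of the numerator and denominator: v_19(7/2) = 0. Step 2 — apply |x|_p = p^{-v_p(x)} = 19^{0} = 1.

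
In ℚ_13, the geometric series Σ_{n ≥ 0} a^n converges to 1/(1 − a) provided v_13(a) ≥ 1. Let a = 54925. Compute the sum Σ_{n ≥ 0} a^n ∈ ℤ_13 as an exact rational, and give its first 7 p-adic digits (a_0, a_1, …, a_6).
Σ a^n = 1/(1 − a) = -1/54924;  first 7 digits = (1, 0, 0, 12, 1, 0, 1)

v_13(a) = 3 ≥ 1, so the series converges in ℤ_13 to 1/(1 − a) = 1/(1 − 54925) = -1/54924. Expand this rational in ℤ_13: compute digits iteratively via d_i = x_i mod 13, x_{i+1} = (x_i − d_i)/13. The first 7 digits are (1, 0, 0, 12, 1, 0, 1).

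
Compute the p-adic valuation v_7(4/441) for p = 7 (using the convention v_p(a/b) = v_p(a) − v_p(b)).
v_7(4/441) = -2

Factor powers of 7 from the numerator and denominator of the reduced fraction: 4 = 7^0 · 4 and 441 = 7^2 · 9. Apply v_p(a/b) = v_p(a) − v_p(b): v_7(4/441) = 0 − 2 = -2.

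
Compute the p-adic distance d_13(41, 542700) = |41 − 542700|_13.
d_13(41, 542700) = 1/28561

Step 1 — x − y = 41 − 542700 = -542659. Step 2 — v_13(-542659) = 4 (factor: -542659 = −(13^4 · 19); the sign does not affect v_p). Step 3 — |x − y|_13 = 13^{-4} = 1/28561.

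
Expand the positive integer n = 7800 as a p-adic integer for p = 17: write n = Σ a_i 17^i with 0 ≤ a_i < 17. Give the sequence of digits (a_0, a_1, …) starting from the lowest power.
(a_0, a_1, …) = (14, 16, 9, 1)

Repeated division by 17 gives the digits low-to-high: 7800 = 14 + 16·17^1 + 9·17^2 + 1·17^3. Digit sequence: (14, 16, 9, 1).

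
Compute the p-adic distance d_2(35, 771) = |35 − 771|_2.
d_2(35, 771) = 1/32

Step 1 — x − y = 35 − 771 = -736. Step 2 — v_2(-736) = 5 (factor: -736 = −(2^5 · 23); the sign does not affect v_p). Step 3 — |x − y|_2 = 2^{-5} = 1/32.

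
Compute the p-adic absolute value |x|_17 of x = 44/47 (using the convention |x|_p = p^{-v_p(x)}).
|44/47|_17 = 1

Step 1 — compute v_17(x) by factoring powers of 17 out of the numerator and denominator: v_17(44/47) = 0. Step 2 — apply |x|_p = p^{-v_p(x)} = 17^{0} = 1.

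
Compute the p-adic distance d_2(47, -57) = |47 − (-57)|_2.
d_2(47, -57) = 1/8

Step 1 — x − y = 47 − (-57) = 104. Step 2 — v_2(104) = 3 (factor: 104 = (2^3 · 13); the sign does not affect v_p). Step 3 — |x − y|_2 = 2^{-3} = 1/8.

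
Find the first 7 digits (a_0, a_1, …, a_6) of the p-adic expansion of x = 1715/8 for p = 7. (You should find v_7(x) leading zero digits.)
(a_0, …, a_6) = (0, 0, 0, 5, 2, 4, 2)

v_7(1715/8) = 3, so a_0 = ... = a_2 = 0. Factor out: x = 7^3 · u with u = 5/8 a unit in ℤ_7. Expand u iteratively via a_{v+i} = u_i mod 7, u_{i+1} = (u_i − a_{v+i})/7:
  u_0 = 5/8;  a_3 = 5;  u_1 = (u_0 − 5)/7 = -5/8
  u_1 = -5/8;  a_4 = 2;  u_2 = (u_1 − 2)/7 = -3/8
  u_2 = -3/8;  a_5 = 4;  u_3 = (u_2 − 4)/7 = -5/8
  u_3 = -5/8;  a_6 = 2;  u_4 = (u_3 − 2)/7 = -3/8
Digits: (0, 0, 0, 5, 2, 4, 2).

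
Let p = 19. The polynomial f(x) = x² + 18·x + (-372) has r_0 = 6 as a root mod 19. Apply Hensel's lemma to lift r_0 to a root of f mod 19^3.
r_2 = 158 (mod 6859)

Hensel: r_{i+1} = r_i − f(r_i)·(f′(r_i))^{-1} mod 19^{i+2}, f′(x) = 2x + 18. Iterate:
  r_0 = 6 (mod 19)
  r_1 = 158 (mod 361)
  r_2 = 158 (mod 6859)
Final: r = 158 satisfies f(r) ≡ 0 mod 19^3.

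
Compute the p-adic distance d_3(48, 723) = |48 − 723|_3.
d_3(48, 723) = 1/27

Step 1 — x − y = 48 − 723 = -675. Step 2 — v_3(-675) = 3 (factor: -675 = −(3^3 · 25); the sign does not affect v_p). Step 3 — |x − y|_3 = 3^{-3} = 1/27.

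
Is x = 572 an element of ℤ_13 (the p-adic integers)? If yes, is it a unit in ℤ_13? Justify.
x ∈ ℤ_13 but not a unit; v_13(x) = 1 > 0

ℤ_13 = {x ∈ ℚ_13 : v_13(x) ≥ 0} and ℤ_13^× = {x ∈ ℤ_13 : v_13(x) = 0}. Here v_13(572) = v_13(num) − v_13(den) = 1; compare against these criteria.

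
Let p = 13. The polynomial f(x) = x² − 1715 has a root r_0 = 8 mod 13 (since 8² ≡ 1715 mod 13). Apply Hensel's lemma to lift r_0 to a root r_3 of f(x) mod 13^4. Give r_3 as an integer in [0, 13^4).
r_3 = 28387 (mod 28561)

Hensel's recurrence: r_{i+1} = r_i − f(r_i)·(f′(r_i))^{-1} mod 13^{i+2}, with f′(x) = 2x. Iterate:
  r_0 = 8 (mod 13)
  r_1 = 164 (mod 169)
  r_2 = 2023 (mod 2197)
  r_3 = 28387 (mod 28561)
Final: r_3 = 28387, and one checks f(r_3) ≡ 0 mod 13^4.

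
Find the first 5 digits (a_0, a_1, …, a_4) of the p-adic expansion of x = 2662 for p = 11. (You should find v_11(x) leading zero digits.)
(a_0, …, a_4) = (0, 0, 0, 2, 0)

v_11(2662) = 3, so a_0 = ... = a_2 = 0. Factor out: x = 11^3 · u with u = 2 a unit in ℤ_11. Expand u iteratively via a_{v+i} = u_i mod 11, u_{i+1} = (u_i − a_{v+i})/11:
  u_0 = 2;  a_3 = 2;  u_1 = (u_0 − 2)/11 = 0
  u_1 = 0;  a_4 = 0;  u_2 = (u_1 − 0)/11 = 0
Digits: (0, 0, 0, 2, 0).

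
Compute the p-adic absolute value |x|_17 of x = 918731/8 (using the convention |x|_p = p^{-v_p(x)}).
|918731/8|_17 = 1/83521

Step 1 — compute v_17(x) by factoring powers of 17 out of the numerator and denominator: v_17(918731/8) = 4. Step 2 — apply |x|_p = p^{-v_p(x)} = 17^{-4} = 1/83521.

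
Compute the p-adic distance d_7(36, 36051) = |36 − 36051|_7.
d_7(36, 36051) = 1/2401

Step 1 — x − y = 36 − 36051 = -36015. Step 2 — v_7(-36015) = 4 (factor: -36015 = −(7^4 · 15); the sign does not affect v_p). Step 3 — |x − y|_7 = 7^{-4} = 1/2401.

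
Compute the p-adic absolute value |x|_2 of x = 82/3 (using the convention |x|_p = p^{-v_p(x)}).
|82/3|_2 = 1/2

Step 1 — compute v_2(x) by factoring powers of 2 out of the numerator and denominator: v_2(82/3) = 1. Step 2 — apply |x|_p = p^{-v_p(x)} = 2^{-1} = 1/2.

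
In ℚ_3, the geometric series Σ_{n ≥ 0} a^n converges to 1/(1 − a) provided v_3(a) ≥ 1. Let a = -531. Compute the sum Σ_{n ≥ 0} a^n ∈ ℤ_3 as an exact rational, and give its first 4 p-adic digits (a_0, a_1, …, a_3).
Σ a^n = 1/(1 − a) = 1/532;  first 4 digits = (1, 0, 1, 1)

v_3(a) = 2 ≥ 1, so the series converges in ℤ_3 to 1/(1 − a) = 1/(1 − (-531)) = 1/532. Expand this rational in ℤ_3: compute digits iteratively via d_i = x_i mod 3, x_{i+1} = (x_i − d_i)/3. The first 4 digits are (1, 0, 1, 1).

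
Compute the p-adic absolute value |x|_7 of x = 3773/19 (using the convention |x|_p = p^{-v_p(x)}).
|3773/19|_7 = 1/343

Step 1 — compute v_7(x) by factoring powers of 7 out of the numerator and denominator: v_7(3773/19) = 3. Step 2 — apply |x|_p = p^{-v_p(x)} = 7^{-3} = 1/343.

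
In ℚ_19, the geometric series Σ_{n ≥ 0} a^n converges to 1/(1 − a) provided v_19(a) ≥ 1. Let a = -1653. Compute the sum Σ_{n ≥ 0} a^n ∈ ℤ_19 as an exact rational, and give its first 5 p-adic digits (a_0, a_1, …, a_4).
Σ a^n = 1/(1 − a) = 1/1654;  first 5 digits = (1, 8, 2, 17, 10)

v_19(a) = 1 ≥ 1, so the series converges in ℤ_19 to 1/(1 − a) = 1/(1 − (-1653)) = 1/1654. Expand this rational in ℤ_19: compute digits iteratively via d_i = x_i mod 19, x_{i+1} = (x_i − d_i)/19. The first 5 digits are (1, 8, 2, 17, 10).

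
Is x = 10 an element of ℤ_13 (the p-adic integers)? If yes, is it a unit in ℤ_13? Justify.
x ∈ ℤ_13^× (unit); v_13(x) = 0

ℤ_13 = {x ∈ ℚ_13 : v_13(x) ≥ 0} and ℤ_13^× = {x ∈ ℤ_13 : v_13(x) = 0}. Here v_13(10) = v_13(num) − v_13(den) = 0; compare against these criteria.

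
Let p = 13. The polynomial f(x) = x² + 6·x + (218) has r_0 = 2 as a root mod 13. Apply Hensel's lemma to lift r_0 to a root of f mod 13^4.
r_3 = 2446 (mod 28561)

Hensel: r_{i+1} = r_i − f(r_i)·(f′(r_i))^{-1} mod 13^{i+2}, f′(x) = 2x + 6. Iterate:
  r_0 = 2 (mod 13)
  r_1 = 80 (mod 169)
  r_2 = 249 (mod 2197)
  r_3 = 2446 (mod 28561)
Final: r = 2446 satisfies f(r) ≡ 0 mod 13^4.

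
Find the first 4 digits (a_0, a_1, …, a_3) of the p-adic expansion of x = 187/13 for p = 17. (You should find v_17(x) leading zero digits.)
(a_0, …, a_3) = (0, 10, 6, 14)

v_17(187/13) = 1, so a_0 = ... = a_0 = 0. Factor out: x = 17^1 · u with u = 11/13 a unit in ℤ_17. Expand u iteratively via a_{v+i} = u_i mod 17, u_{i+1} = (u_i − a_{v+i})/17:
  u_0 = 11/13;  a_1 = 10;  u_1 = (u_0 − 10)/17 = -7/13
  u_1 = -7/13;  a_2 = 6;  u_2 = (u_1 − 6)/17 = -5/13
  u_2 = -5/13;  a_3 = 14;  u_3 = (u_2 − 14)/17 = -11/13
Digits: (0, 10, 6, 14).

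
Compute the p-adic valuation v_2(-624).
v_2(-624) = 4

v_2(n) is the largest exponent k such that 2^k divides n. Factor out: -624 = -2^4 · 39. (Sign doesn't affect v_p.) So v_2(-624) = 4.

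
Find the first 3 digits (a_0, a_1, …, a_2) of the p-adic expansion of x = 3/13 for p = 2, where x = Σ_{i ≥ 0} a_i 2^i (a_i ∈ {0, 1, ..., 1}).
(a_0, …, a_2) = (1, 1, 1)

v_2(3/13) = 0 (numerator and denominator both coprime to 2), so x ∈ ℤ_2^×. Compute digits iteratively via a_i = x_i mod 2, x_{i+1} = (x_i − a_i)/2, with x_0 = x:
  x_0 = 3/13;  a_0 = 1;  x_1 = (x_0 − 1)/2 = -5/13
  x_1 = -5/13;  a_1 = 1;  x_2 = (x_1 − 1)/2 = -9/13
  x_2 = -9/13;  a_2 = 1;  x_3 = (x_2 − 1)/2 = -11/13
Digits: (1, 1, 1).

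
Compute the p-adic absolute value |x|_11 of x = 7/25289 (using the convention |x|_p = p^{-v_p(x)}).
|7/25289|_11 = 1331

Step 1 — compute v_11(x) by factoring powers of 11 out of the numerator and denominator: v_11(7/25289) = -3. Step 2 — apply |x|_p = p^{-v_p(x)} = 11^{3} = 1331.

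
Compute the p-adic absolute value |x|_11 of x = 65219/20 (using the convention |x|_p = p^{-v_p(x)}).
|65219/20|_11 = 1/1331

Step 1 — compute v_11(x) by factoring powers of 11 out of the numerator and denominator: v_11(65219/20) = 3. Step 2 — apply |x|_p = p^{-v_p(x)} = 11^{-3} = 1/1331.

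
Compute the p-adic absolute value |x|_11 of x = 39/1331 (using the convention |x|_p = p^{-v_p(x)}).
|39/1331|_11 = 1331

Step 1 — compute v_11(x) by factoring powers of 11 out of the numerator and denominator: v_11(39/1331) = -3. Step 2 — apply |x|_p = p^{-v_p(x)} = 11^{3} = 1331.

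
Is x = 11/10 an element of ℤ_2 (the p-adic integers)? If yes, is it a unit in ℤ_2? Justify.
x ∉ ℤ_2 (v_2(x) = -1 < 0)

ℤ_2 = {x ∈ ℚ_2 : v_2(x) ≥ 0} and ℤ_2^× = {x ∈ ℤ_2 : v_2(x) = 0}. Here v_2(11/10) = v_2(num) − v_2(den) = -1; compare against these criteria.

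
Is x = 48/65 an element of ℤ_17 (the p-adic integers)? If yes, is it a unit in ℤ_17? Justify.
x ∈ ℤ_17^× (unit); v_17(x) = 0

ℤ_17 = {x ∈ ℚ_17 : v_17(x) ≥ 0} and ℤ_17^× = {x ∈ ℤ_17 : v_17(x) = 0}. Here v_17(48/65) = v_17(num) − v_17(den) = 0; compare against these criteria.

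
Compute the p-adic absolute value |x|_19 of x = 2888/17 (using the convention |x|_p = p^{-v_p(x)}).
|2888/17|_19 = 1/361

Step 1 — compute v_19(x) by factoring powers of 19 out of the numerator and denominator: v_19(2888/17) = 2. Step 2 — apply |x|_p = p^{-v_p(x)} = 19^{-2} = 1/361.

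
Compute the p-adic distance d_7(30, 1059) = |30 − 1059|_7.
d_7(30, 1059) = 1/343

Step 1 — x − y = 30 − 1059 = -1029. Step 2 — v_7(-1029) = 3 (factor: -1029 = −(7^3 · 3); the sign does not affect v_p). Step 3 — |x − y|_7 = 7^{-3} = 1/343.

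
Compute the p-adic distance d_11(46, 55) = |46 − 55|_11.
d_11(46, 55) = 1

Step 1 — x − y = 46 − 55 = -9. Step 2 — v_11(-9) = 0 (factor: -9 = −(11^0 · 9); the sign does not affect v_p). Step 3 — |x − y|_11 = 11^{0} = 1.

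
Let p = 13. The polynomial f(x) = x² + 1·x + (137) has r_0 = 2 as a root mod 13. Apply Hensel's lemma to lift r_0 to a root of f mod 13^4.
r_3 = 20321 (mod 28561)

Hensel: r_{i+1} = r_i − f(r_i)·(f′(r_i))^{-1} mod 13^{i+2}, f′(x) = 2x + 1. Iterate:
  r_0 = 2 (mod 13)
  r_1 = 41 (mod 169)
  r_2 = 548 (mod 2197)
  r_3 = 20321 (mod 28561)
Final: r = 20321 satisfies f(r) ≡ 0 mod 13^4.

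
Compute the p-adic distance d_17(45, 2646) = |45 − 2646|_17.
d_17(45, 2646) = 1/289

Step 1 — x − y = 45 − 2646 = -2601. Step 2 — v_17(-2601) = 2 (factor: -2601 = −(17^2 · 9); the sign does not affect v_p). Step 3 — |x − y|_17 = 17^{-2} = 1/289.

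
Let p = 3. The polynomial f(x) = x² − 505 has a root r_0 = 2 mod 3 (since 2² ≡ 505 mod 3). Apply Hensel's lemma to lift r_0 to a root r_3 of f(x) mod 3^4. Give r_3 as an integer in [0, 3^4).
r_3 = 71 (mod 81)

Hensel's recurrence: r_{i+1} = r_i − f(r_i)·(f′(r_i))^{-1} mod 3^{i+2}, with f′(x) = 2x. Iterate:
  r_0 = 2 (mod 3)
  r_1 = 8 (mod 9)
  r_2 = 17 (mod 27)
  r_3 = 71 (mod 81)
Final: r_3 = 71, and one checks f(r_3) ≡ 0 mod 3^4.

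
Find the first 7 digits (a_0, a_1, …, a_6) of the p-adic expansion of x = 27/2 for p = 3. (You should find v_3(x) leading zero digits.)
(a_0, …, a_6) = (0, 0, 0, 2, 1, 1, 1)

v_3(27/2) = 3, so a_0 = ... = a_2 = 0. Factor out: x = 3^3 · u with u = 1/2 a unit in ℤ_3. Expand u iteratively via a_{v+i} = u_i mod 3, u_{i+1} = (u_i − a_{v+i})/3:
  u_0 = 1/2;  a_3 = 2;  u_1 = (u_0 − 2)/3 = -1/2
  u_1 = -1/2;  a_4 = 1;  u_2 = (u_1 − 1)/3 = -1/2
  u_2 = -1/2;  a_5 = 1;  u_3 = (u_2 − 1)/3 = -1/2
  u_3 = -1/2;  a_6 = 1;  u_4 = (u_3 − 1)/3 = -1/2
Digits: (0, 0, 0, 2, 1, 1, 1).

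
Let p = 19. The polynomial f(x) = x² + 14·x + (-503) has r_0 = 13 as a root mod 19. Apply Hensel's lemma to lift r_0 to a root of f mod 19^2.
r_1 = 89 (mod 361)

Hensel: r_{i+1} = r_i − f(r_i)·(f′(r_i))^{-1} mod 19^{i+2}, f′(x) = 2x + 14. Iterate:
  r_0 = 13 (mod 19)
  r_1 = 89 (mod 361)
Final: r = 89 satisfies f(r) ≡ 0 mod 19^2.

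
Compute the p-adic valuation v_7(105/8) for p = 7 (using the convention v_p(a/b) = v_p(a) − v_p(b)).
v_7(105/8) = 1

Factor powers of 7 from the numerator and denominator of the reduced fraction: 105 = 7^1 · 15 and 8 = 7^0 · 8. Apply v_p(a/b) = v_p(a) − v_p(b): v_7(105/8) = 1 − 0 = 1.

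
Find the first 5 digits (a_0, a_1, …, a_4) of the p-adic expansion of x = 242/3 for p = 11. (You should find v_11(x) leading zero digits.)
(a_0, …, a_4) = (0, 0, 8, 3, 7)

v_11(242/3) = 2, so a_0 = ... = a_1 = 0. Factor out: x = 11^2 · u with u = 2/3 a unit in ℤ_11. Expand u iteratively via a_{v+i} = u_i mod 11, u_{i+1} = (u_i − a_{v+i})/11:
  u_0 = 2/3;  a_2 = 8;  u_1 = (u_0 − 8)/11 = -2/3
  u_1 = -2/3;  a_3 = 3;  u_2 = (u_1 − 3)/11 = -1/3
  u_2 = -1/3;  a_4 = 7;  u_3 = (u_2 − 7)/11 = -2/3
Digits: (0, 0, 8, 3, 7).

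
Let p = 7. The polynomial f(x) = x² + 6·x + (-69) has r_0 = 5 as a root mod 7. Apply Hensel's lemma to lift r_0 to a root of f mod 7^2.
r_1 = 12 (mod 49)

Hensel: r_{i+1} = r_i − f(r_i)·(f′(r_i))^{-1} mod 7^{i+2}, f′(x) = 2x + 6. Iterate:
  r_0 = 5 (mod 7)
  r_1 = 12 (mod 49)
Final: r = 12 satisfies f(r) ≡ 0 mod 7^2.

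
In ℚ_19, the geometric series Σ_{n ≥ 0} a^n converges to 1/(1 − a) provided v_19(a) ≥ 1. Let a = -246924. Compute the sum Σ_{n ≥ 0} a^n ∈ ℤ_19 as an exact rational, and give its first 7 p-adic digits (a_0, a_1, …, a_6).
Σ a^n = 1/(1 − a) = 1/246925;  first 7 digits = (1, 0, 0, 2, 17, 18, 3)

v_19(a) = 3 ≥ 1, so the series converges in ℤ_19 to 1/(1 − a) = 1/(1 − (-246924)) = 1/246925. Expand this rational in ℤ_19: compute digits iteratively via d_i = x_i mod 19, x_{i+1} = (x_i − d_i)/19. The first 7 digits are (1, 0, 0, 2, 17, 18, 3).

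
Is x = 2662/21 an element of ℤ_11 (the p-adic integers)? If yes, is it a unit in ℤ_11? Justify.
x ∈ ℤ_11 but not a unit; v_11(x) = 3 > 0

ℤ_11 = {x ∈ ℚ_11 : v_11(x) ≥ 0} and ℤ_11^× = {x ∈ ℤ_11 : v_11(x) = 0}. Here v_11(2662/21) = v_11(num) − v_11(den) = 3; compare against these criteria.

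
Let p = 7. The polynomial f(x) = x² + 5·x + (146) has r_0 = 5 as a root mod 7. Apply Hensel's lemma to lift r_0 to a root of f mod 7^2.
r_1 = 5 (mod 49)

Hensel: r_{i+1} = r_i − f(r_i)·(f′(r_i))^{-1} mod 7^{i+2}, f′(x) = 2x + 5. Iterate:
  r_0 = 5 (mod 7)
  r_1 = 5 (mod 49)
Final: r = 5 satisfies f(r) ≡ 0 mod 7^2.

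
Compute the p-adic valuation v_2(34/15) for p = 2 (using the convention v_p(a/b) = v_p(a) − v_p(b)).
v_2(34/15) = 1

Factor powers of 2 from the numerator and denominator of the reduced fraction: 34 = 2^1 · 17 and 15 = 2^0 · 15. Apply v_p(a/b) = v_p(a) − v_p(b): v_2(34/15) = 1 − 0 = 1.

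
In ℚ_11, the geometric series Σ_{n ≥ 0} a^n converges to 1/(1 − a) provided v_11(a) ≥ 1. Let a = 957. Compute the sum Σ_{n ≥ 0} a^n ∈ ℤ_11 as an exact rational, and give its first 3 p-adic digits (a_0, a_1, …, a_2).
Σ a^n = 1/(1 − a) = -1/956;  first 3 digits = (1, 10, 8)

v_11(a) = 1 ≥ 1, so the series converges in ℤ_11 to 1/(1 − a) = 1/(1 − 957) = -1/956. Expand this rational in ℤ_11: compute digits iteratively via d_i = x_i mod 11, x_{i+1} = (x_i − d_i)/11. The first 3 digits are (1, 10, 8).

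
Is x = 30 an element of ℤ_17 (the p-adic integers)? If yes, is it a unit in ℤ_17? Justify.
x ∈ ℤ_17^× (unit); v_17(x) = 0

ℤ_17 = {x ∈ ℚ_17 : v_17(x) ≥ 0} and ℤ_17^× = {x ∈ ℤ_17 : v_17(x) = 0}. Here v_17(30) = v_17(num) − v_17(den) = 0; compare against these criteria.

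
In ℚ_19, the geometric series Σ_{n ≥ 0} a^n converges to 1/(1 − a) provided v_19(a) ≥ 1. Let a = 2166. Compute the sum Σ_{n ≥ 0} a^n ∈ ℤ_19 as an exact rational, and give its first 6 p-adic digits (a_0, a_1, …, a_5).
Σ a^n = 1/(1 − a) = -1/2165;  first 6 digits = (1, 0, 6, 0, 17, 1)

v_19(a) = 2 ≥ 1, so the series converges in ℤ_19 to 1/(1 − a) = 1/(1 − 2166) = -1/2165. Expand this rational in ℤ_19: compute digits iteratively via d_i = x_i mod 19, x_{i+1} = (x_i − d_i)/19. The first 6 digits are (1, 0, 6, 0, 17, 1).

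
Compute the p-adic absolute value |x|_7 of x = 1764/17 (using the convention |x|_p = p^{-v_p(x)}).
|1764/17|_7 = 1/49

Step 1 — compute v_7(x) by factoring powers of 7 out of the numerator and denominator: v_7(1764/17) = 2. Step 2 — apply |x|_p = p^{-v_p(x)} = 7^{-2} = 1/49.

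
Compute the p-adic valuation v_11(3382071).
v_11(3382071) = 5

v_11(n) is the largest exponent k such that 11^k divides n. Factor out: 3382071 = 11^5 · 21. (Sign doesn't affect v_p.) So v_11(3382071) = 5.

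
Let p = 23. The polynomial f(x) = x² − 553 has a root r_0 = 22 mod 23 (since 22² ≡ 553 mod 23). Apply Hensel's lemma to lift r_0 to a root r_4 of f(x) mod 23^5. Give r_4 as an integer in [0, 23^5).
r_4 = 5476460 (mod 6436343)

Hensel's recurrence: r_{i+1} = r_i − f(r_i)·(f′(r_i))^{-1} mod 23^{i+2}, with f′(x) = 2x. Iterate:
  r_0 = 22 (mod 23)
  r_1 = 252 (mod 529)
  r_2 = 1310 (mod 12167)
  r_3 = 159481 (mod 279841)
  r_4 = 5476460 (mod 6436343)
Final: r_4 = 5476460, and one checks f(r_4) ≡ 0 mod 23^5.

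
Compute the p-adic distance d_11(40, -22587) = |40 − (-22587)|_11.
d_11(40, -22587) = 1/1331

Step 1 — x − y = 40 − (-22587) = 22627. Step 2 — v_11(22627) = 3 (factor: 22627 = (11^3 · 17); the sign does not affect v_p). Step 3 — |x − y|_11 = 11^{-3} = 1/1331.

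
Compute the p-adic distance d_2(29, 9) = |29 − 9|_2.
d_2(29, 9) = 1/4

Step 1 — x − y = 29 − 9 = 20. Step 2 — v_2(20) = 2 (factor: 20 = (2^2 · 5); the sign does not affect v_p). Step 3 — |x − y|_2 = 2^{-2} = 1/4.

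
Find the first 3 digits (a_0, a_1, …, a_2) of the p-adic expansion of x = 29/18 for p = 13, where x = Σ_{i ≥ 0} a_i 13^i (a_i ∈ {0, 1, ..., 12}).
(a_0, …, a_2) = (11, 0, 5)

v_13(29/18) = 0 (numerator and denominator both coprime to 13), so x ∈ ℤ_13^×. Compute digits iteratively via a_i = x_i mod 13, x_{i+1} = (x_i − a_i)/13, with x_0 = x:
  x_0 = 29/18;  a_0 = 11;  x_1 = (x_0 − 11)/13 = -13/18
  x_1 = -13/18;  a_1 = 0;  x_2 = (x_1 − 0)/13 = -1/18
  x_2 = -1/18;  a_2 = 5;  x_3 = (x_2 − 5)/13 = -7/18
Digits: (11, 0, 5).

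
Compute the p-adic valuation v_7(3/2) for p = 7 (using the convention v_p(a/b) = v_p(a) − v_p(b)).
v_7(3/2) = 0

Factor powers of 7 from the numerator and denominator of the reduced fraction: 3 = 7^0 · 3 and 2 = 7^0 · 2. Apply v_p(a/b) = v_p(a) − v_p(b): v_7(3/2) = 0 − 0 = 0.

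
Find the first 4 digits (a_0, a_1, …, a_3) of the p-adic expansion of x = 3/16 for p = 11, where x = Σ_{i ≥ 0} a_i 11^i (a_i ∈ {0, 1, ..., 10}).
(a_0, …, a_3) = (5, 3, 10, 8)

v_11(3/16) = 0 (numerator and denominator both coprime to 11), so x ∈ ℤ_11^×. Compute digits iteratively via a_i = x_i mod 11, x_{i+1} = (x_i − a_i)/11, with x_0 = x:
  x_0 = 3/16;  a_0 = 5;  x_1 = (x_0 − 5)/11 = -7/16
  x_1 = -7/16;  a_1 = 3;  x_2 = (x_1 − 3)/11 = -5/16
  x_2 = -5/16;  a_2 = 10;  x_3 = (x_2 − 10)/11 = -15/16
  x_3 = -15/16;  a_3 = 8;  x_4 = (x_3 − 8)/11 = -13/16
Digits: (5, 3, 10, 8).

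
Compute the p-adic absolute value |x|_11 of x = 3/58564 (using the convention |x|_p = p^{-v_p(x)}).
|3/58564|_11 = 14641

Step 1 — compute v_11(x) by factoring powers of 11 out of the numerator and denominator: v_11(3/58564) = -4. Step 2 — apply |x|_p = p^{-v_p(x)} = 11^{4} = 14641.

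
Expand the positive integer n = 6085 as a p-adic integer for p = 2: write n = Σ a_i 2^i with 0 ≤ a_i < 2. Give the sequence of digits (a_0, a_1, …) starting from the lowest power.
(a_0, a_1, …) = (1, 0, 1, 0, 0, 0, 1, 1, 1, 1, 1, 0, 1)

Repeated division by 2 gives the digits low-to-high: 6085 = 1 + 1·2^2 + 1·2^6 + 1·2^7 + 1·2^8 + 1·2^9 + 1·2^10 + 1·2^12. Digit sequence: (1, 0, 1, 0, 0, 0, 1, 1, 1, 1, 1, 0, 1).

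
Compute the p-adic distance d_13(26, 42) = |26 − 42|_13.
d_13(26, 42) = 1

Step 1 — x − y = 26 − 42 = -16. Step 2 — v_13(-16) = 0 (factor: -16 = −(13^0 · 16); the sign does not affect v_p). Step 3 — |x − y|_13 = 13^{0} = 1.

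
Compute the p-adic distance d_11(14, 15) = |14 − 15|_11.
d_11(14, 15) = 1

Step 1 — x − y = 14 − 15 = -1. Step 2 — v_11(-1) = 0 (factor: -1 = −(11^0 · 1); the sign does not affect v_p). Step 3 — |x − y|_11 = 11^{0} = 1.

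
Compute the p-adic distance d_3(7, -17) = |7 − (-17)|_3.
d_3(7, -17) = 1/3

Step 1 — x − y = 7 − (-17) = 24. Step 2 — v_3(24) = 1 (factor: 24 = (3^1 · 8); the sign does not affect v_p). Step 3 — |x − y|_3 = 3^{-1} = 1/3.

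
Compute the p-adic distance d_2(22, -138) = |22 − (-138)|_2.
d_2(22, -138) = 1/32

Step 1 — x − y = 22 − (-138) = 160. Step 2 — v_2(160) = 5 (factor: 160 = (2^5 · 5); the sign does not affect v_p). Step 3 — |x − y|_2 = 2^{-5} = 1/32.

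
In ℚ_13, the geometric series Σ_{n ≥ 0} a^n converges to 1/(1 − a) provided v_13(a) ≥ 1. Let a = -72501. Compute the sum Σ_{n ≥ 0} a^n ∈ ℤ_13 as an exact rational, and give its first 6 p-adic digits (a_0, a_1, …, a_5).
Σ a^n = 1/(1 − a) = 1/72502;  first 6 digits = (1, 0, 0, 6, 10, 12)

v_13(a) = 3 ≥ 1, so the series converges in ℤ_13 to 1/(1 − a) = 1/(1 − (-72501)) = 1/72502. Expand this rational in ℤ_13: compute digits iteratively via d_i = x_i mod 13, x_{i+1} = (x_i − d_i)/13. The first 6 digits are (1, 0, 0, 6, 10, 12).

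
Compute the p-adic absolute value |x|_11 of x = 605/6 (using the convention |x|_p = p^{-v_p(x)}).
|605/6|_11 = 1/121

Step 1 — compute v_11(x) by factoring powers of 11 out of the numerator and denominator: v_11(605/6) = 2. Step 2 — apply |x|_p = p^{-v_p(x)} = 11^{-2} = 1/121.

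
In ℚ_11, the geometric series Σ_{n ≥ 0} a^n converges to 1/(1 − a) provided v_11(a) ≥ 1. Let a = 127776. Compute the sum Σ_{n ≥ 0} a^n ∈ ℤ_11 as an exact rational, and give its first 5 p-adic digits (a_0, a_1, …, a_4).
Σ a^n = 1/(1 − a) = -1/127775;  first 5 digits = (1, 0, 0, 8, 8)

v_11(a) = 3 ≥ 1, so the series converges in ℤ_11 to 1/(1 − a) = 1/(1 − 127776) = -1/127775. Expand this rational in ℤ_11: compute digits iteratively via d_i = x_i mod 11, x_{i+1} = (x_i − d_i)/11. The first 5 digits are (1, 0, 0, 8, 8).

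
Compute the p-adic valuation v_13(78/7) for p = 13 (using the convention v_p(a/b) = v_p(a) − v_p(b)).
v_13(78/7) = 1

Factor powers of 13 from the numerator and denominator of the reduced fraction: 78 = 13^1 · 6 and 7 = 13^0 · 7. Apply v_p(a/b) = v_p(a) − v_p(b): v_13(78/7) = 1 − 0 = 1.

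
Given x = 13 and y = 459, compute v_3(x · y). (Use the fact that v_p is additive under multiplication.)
v_3(5967) = 3

v_p(x) = 0 (factor: 13 = 3^0 · 13); v_p(y) = 3 (factor: 459 = 3^3 · 17). Additivity: v_p(xy) = v_p(x) + v_p(y) = 0 + 3 = 3. (Direct check: xy = 5967 = 3^3 · (221).)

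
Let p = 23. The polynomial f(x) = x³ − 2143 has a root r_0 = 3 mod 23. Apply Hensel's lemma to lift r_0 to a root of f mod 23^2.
r_1 = 3 (mod 529)

Hensel: r_{i+1} = r_i − f(r_i)/f′(r_i) mod 23^{i+2}, where f′(x) = 3x². Iterate:
  r_0 = 3 (mod 23)
  r_1 = 3 (mod 529)
Final: r = 3 with f(r) ≡ 0 mod 23^2.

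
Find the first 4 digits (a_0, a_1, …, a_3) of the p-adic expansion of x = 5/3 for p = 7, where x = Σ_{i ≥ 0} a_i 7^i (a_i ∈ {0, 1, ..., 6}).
(a_0, …, a_3) = (4, 2, 2, 2)

v_7(5/3) = 0 (numerator and denominator both coprime to 7), so x ∈ ℤ_7^×. Compute digits iteratively via a_i = x_i mod 7, x_{i+1} = (x_i − a_i)/7, with x_0 = x:
  x_0 = 5/3;  a_0 = 4;  x_1 = (x_0 − 4)/7 = -1/3
  x_1 = -1/3;  a_1 = 2;  x_2 = (x_1 − 2)/7 = -1/3
  x_2 = -1/3;  a_2 = 2;  x_3 = (x_2 − 2)/7 = -1/3
  x_3 = -1/3;  a_3 = 2;  x_4 = (x_3 − 2)/7 = -1/3
Digits: (4, 2, 2, 2).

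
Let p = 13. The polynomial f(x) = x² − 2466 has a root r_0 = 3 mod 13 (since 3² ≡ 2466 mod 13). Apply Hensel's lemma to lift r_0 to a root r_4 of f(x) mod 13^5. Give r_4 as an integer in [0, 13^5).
r_4 = 265489 (mod 371293)

Hensel's recurrence: r_{i+1} = r_i − f(r_i)·(f′(r_i))^{-1} mod 13^{i+2}, with f′(x) = 2x. Iterate:
  r_0 = 3 (mod 13)
  r_1 = 159 (mod 169)
  r_2 = 1849 (mod 2197)
  r_3 = 8440 (mod 28561)
  r_4 = 265489 (mod 371293)
Final: r_4 = 265489, and one checks f(r_4) ≡ 0 mod 13^5.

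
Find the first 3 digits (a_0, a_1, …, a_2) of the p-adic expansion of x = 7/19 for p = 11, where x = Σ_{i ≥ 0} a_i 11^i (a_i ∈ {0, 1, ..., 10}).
(a_0, …, a_2) = (5, 10, 6)

v_11(7/19) = 0 (numerator and denominator both coprime to 11), so x ∈ ℤ_11^×. Compute digits iteratively via a_i = x_i mod 11, x_{i+1} = (x_i − a_i)/11, with x_0 = x:
  x_0 = 7/19;  a_0 = 5;  x_1 = (x_0 − 5)/11 = -8/19
  x_1 = -8/19;  a_1 = 10;  x_2 = (x_1 − 10)/11 = -18/19
  x_2 = -18/19;  a_2 = 6;  x_3 = (x_2 − 6)/11 = -12/19
Digits: (5, 10, 6).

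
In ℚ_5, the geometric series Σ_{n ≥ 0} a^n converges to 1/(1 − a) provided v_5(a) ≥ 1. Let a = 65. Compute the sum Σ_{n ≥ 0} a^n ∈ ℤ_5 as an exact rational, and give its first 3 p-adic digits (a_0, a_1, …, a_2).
Σ a^n = 1/(1 − a) = -1/64;  first 3 digits = (1, 3, 1)

v_5(a) = 1 ≥ 1, so the series converges in ℤ_5 to 1/(1 − a) = 1/(1 − 65) = -1/64. Expand this rational in ℤ_5: compute digits iteratively via d_i = x_i mod 5, x_{i+1} = (x_i − d_i)/5. The first 3 digits are (1, 3, 1).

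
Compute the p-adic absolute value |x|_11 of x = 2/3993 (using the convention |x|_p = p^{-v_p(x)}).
|2/3993|_11 = 1331

Step 1 — compute v_11(x) by factoring powers of 11 out of the numerator and denominator: v_11(2/3993) = -3. Step 2 — apply |x|_p = p^{-v_p(x)} = 11^{3} = 1331.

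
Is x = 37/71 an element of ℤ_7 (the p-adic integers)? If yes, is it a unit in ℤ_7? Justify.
x ∈ ℤ_7^× (unit); v_7(x) = 0

ℤ_7 = {x ∈ ℚ_7 : v_7(x) ≥ 0} and ℤ_7^× = {x ∈ ℤ_7 : v_7(x) = 0}. Here v_7(37/71) = v_7(num) − v_7(den) = 0; compare against these criteria.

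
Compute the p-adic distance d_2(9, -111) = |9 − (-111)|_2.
d_2(9, -111) = 1/8

Step 1 — x − y = 9 − (-111) = 120. Step 2 — v_2(120) = 3 (factor: 120 = (2^3 · 15); the sign does not affect v_p). Step 3 — |x − y|_2 = 2^{-3} = 1/8.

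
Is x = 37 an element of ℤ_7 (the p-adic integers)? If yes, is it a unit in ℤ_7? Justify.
x ∈ ℤ_7^× (unit); v_7(x) = 0

ℤ_7 = {x ∈ ℚ_7 : v_7(x) ≥ 0} and ℤ_7^× = {x ∈ ℤ_7 : v_7(x) = 0}. Here v_7(37) = v_7(num) − v_7(den) = 0; compare against these criteria.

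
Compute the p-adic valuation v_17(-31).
v_17(-31) = 0

v_17(n) is the largest exponent k such that 17^k divides n. Factor out: -31 = -17^0 · 31. (Sign doesn't affect v_p.) So v_17(-31) = 0.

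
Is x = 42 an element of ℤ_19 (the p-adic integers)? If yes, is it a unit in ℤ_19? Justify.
x ∈ ℤ_19^× (unit); v_19(x) = 0

ℤ_19 = {x ∈ ℚ_19 : v_19(x) ≥ 0} and ℤ_19^× = {x ∈ ℤ_19 : v_19(x) = 0}. Here v_19(42) = v_19(num) − v_19(den) = 0; compare against these criteria.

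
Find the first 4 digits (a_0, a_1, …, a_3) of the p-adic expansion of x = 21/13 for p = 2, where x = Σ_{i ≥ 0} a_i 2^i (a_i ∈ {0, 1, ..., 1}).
(a_0, …, a_3) = (1, 0, 0, 1)

v_2(21/13) = 0 (numerator and denominator both coprime to 2), so x ∈ ℤ_2^×. Compute digits iteratively via a_i = x_i mod 2, x_{i+1} = (x_i − a_i)/2, with x_0 = x:
  x_0 = 21/13;  a_0 = 1;  x_1 = (x_0 − 1)/2 = 4/13
  x_1 = 4/13;  a_1 = 0;  x_2 = (x_1 − 0)/2 = 2/13
  x_2 = 2/13;  a_2 = 0;  x_3 = (x_2 − 0)/2 = 1/13
  x_3 = 1/13;  a_3 = 1;  x_4 = (x_3 − 1)/2 = -6/13
Digits: (1, 0, 0, 1).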